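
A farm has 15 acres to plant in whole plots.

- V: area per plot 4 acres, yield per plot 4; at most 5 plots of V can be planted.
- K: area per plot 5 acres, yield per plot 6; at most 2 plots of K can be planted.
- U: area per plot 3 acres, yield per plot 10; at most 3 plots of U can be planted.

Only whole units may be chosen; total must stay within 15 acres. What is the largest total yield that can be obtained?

36

U has the best ratio (10/3); taking only U gives at most 3×10 = 30 (stopped by the supply cap of 3).
Mixing does better — 1×K and 3×U: area 14 ≤ 15, yield 1·6 + 3·10 = 36.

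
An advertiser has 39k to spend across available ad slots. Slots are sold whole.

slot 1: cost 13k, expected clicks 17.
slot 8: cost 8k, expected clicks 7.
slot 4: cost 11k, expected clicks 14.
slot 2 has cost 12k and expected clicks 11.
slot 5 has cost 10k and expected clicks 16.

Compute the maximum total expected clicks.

This is a 0-1 knapsack instance.
Take slot 1, slot 4, and slot 5: cost 13 + 11 + 10 = 34 ≤ 39, expected clicks 17 + 14 + 16 = 47.
No other feasible combination does better.

47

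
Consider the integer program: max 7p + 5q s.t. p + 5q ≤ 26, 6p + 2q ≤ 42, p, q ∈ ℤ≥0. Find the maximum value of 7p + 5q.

(p,q)=(6,3): 1·6+5·3=21≤26, 6·6+2·3=42≤42, objective 57.
(p,q)=(5,4): 1·5+5·4=25≤26, 6·5+2·4=38≤42, objective 55.
(p,q)=(6,2): 1·6+5·2=16≤26, 6·6+2·2=40≤42, objective 52.
No feasible integer point exceeds 57.

57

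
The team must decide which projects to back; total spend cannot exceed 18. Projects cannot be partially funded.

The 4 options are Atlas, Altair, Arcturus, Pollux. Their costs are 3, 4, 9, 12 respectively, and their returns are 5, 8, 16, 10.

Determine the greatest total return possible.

29

Allowing fractional choices, the relaxed optimum would be about 30.7, but projects are indivisible.
Atlas + Altair + Arcturus: cost 3 + 4 + 9 = 16 ≤ 18, return 5 + 8 + 16 = 29.
Altair + Arcturus: cost 4 + 9 = 13 ≤ 18, return 8 + 16 = 24.
Best is Atlas, Altair, and Arcturus with total return 29.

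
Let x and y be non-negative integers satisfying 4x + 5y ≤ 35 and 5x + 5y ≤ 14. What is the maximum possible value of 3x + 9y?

(x,y)=(0,2) is feasible, giving 18.
(x,y)=(1,1) is feasible, giving 12.
(x,y)=(0,1) is feasible, giving 9.
The best lattice point is (0,2), giving 18.

18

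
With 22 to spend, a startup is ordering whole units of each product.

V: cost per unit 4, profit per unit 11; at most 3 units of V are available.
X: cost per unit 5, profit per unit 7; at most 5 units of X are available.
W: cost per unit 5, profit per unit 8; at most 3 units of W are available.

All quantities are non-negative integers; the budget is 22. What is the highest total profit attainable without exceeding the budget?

Take 3×V and 2×W: cost 22 ≤ 22, profit 3·11 + 2·8 = 49.
V has the best ratio (11/4) and is taken to its limit of 3; remaining capacity is filled optimally with the others.

49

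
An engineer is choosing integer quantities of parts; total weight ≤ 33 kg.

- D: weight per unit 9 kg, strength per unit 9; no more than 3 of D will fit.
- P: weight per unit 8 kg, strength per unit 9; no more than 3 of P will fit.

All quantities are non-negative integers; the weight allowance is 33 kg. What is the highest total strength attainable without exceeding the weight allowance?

36

P has the best ratio (9/8); taking only P gives at most 3×9 = 27 (stopped by the supply cap of 3).
Mixing does better — 1×D and 3×P: weight 33 ≤ 33, strength 1·9 + 3·9 = 36.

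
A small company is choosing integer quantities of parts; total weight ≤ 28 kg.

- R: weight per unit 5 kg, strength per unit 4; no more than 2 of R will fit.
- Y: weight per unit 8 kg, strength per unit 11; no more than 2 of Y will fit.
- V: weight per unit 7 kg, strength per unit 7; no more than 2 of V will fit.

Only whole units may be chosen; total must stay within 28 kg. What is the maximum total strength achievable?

1×R, 2×Y, and 1×V: weight 28 ≤ 28, strength 1·4 + 2·11 + 1·7 = 33.
2×R and 2×Y: weight 26 ≤ 28, strength 2·4 + 2·11 = 30.
Best is 33.

33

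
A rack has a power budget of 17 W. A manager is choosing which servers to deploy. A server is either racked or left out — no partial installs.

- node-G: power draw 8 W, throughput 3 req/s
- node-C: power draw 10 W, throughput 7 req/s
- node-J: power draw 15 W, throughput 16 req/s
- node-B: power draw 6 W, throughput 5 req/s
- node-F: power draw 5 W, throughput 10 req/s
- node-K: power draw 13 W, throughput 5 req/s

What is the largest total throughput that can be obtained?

17

Take node-C and node-F: power draw 10 + 5 = 15 ≤ 17, throughput 7 + 10 = 17.
No other feasible combination does better.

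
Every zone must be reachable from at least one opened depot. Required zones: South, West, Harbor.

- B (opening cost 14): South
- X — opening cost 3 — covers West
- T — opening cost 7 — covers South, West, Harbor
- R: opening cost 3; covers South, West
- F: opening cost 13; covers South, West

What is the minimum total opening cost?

T alone covers South, West, Harbor — every zone.
Total opening cost: 7.

7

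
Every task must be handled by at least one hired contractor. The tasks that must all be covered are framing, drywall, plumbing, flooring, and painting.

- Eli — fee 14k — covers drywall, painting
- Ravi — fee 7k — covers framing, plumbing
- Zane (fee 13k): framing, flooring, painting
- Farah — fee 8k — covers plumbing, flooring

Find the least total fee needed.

29

This is an integer covering problem.
Choose Eli, Ravi, and Farah: together they cover framing, drywall, plumbing, flooring, painting — every task.
Total fee: 14 + 7 + 8 = 29.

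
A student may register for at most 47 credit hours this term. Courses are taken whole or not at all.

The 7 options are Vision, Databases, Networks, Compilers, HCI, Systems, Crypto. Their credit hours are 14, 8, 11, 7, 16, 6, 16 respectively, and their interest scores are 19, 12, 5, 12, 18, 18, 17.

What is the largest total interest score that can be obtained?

67

Treat it as a binary knapsack problem.
Allowing fractional choices, the relaxed optimum would be about 74.5, but courses are indivisible.
Vision + Compilers + Systems + Crypto: credit hours 14 + 7 + 6 + 16 = 43 ≤ 47, interest score 19 + 12 + 18 + 17 = 66.
Vision + Databases + HCI + Systems: credit hours 14 + 8 + 16 + 6 = 44 ≤ 47, interest score 19 + 12 + 18 + 18 = 67.
Vision + Compilers + HCI + Systems: credit hours 14 + 7 + 16 + 6 = 43 ≤ 47, interest score 19 + 12 + 18 + 18 = 67.
The maximum interest score is 67; one optimal choice is Vision, Compilers, HCI, and Systems.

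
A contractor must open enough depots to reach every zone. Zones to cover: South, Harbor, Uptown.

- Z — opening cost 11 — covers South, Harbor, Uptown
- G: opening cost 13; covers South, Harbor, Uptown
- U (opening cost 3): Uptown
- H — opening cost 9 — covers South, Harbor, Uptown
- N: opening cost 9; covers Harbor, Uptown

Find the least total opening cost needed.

9

This is an integer covering problem.
The greedy cost-per-new-zone heuristic would pick U and H for 12, but a cheaper cover exists.
H alone covers South, Harbor, Uptown — every zone.
Total opening cost: 9.
No cover costs less than 9.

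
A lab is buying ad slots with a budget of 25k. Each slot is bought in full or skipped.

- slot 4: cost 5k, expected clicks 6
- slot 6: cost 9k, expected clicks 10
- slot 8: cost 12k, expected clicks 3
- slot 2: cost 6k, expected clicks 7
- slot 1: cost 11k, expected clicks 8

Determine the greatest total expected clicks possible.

Take slot 4, slot 6, and slot 1: cost 5 + 9 + 11 = 25 ≤ 25, expected clicks 6 + 10 + 8 = 24.
No other feasible combination does better.

24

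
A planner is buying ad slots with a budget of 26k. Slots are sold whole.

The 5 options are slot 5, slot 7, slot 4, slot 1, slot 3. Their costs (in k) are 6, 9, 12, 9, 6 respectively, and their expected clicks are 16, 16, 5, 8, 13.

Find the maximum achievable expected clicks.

This is an integer program with binary decision variables.
Allowing fractional choices, the relaxed optimum would be about 49.4, but ad slots are indivisible.
slot 5 + slot 7 + slot 3: cost 6 + 9 + 6 = 21 ≤ 26, expected clicks 16 + 16 + 13 = 45.
slot 5 + slot 1 + slot 3: cost 6 + 9 + 6 = 21 ≤ 26, expected clicks 16 + 8 + 13 = 37.
slot 5 + slot 7 + slot 1: cost 6 + 9 + 9 = 24 ≤ 26, expected clicks 16 + 16 + 8 = 40.
Best is slot 5, slot 7, and slot 3 with total expected clicks 45.

45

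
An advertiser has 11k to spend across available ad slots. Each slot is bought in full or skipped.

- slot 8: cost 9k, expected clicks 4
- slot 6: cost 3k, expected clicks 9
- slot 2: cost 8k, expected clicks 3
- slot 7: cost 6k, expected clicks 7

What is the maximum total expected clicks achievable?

Take slot 6 and slot 7: cost 3 + 6 = 9 ≤ 11, expected clicks 9 + 7 = 16.
No other feasible combination does better.

16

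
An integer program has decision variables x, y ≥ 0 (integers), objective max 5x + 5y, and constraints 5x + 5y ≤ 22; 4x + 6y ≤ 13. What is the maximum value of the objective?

15

(x,y)=(3,0) is feasible, giving 15.
(x,y)=(2,0) is feasible, giving 10.
The best lattice point is (3,0), giving 15.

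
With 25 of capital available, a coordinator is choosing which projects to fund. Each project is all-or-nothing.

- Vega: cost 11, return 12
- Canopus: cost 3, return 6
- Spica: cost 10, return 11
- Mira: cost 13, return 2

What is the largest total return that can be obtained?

This is a 0-1 knapsack instance.
Allowing fractional choices, the relaxed optimum would be about 29.2, but projects are indivisible.
Vega + Canopus + Spica: cost 11 + 3 + 10 = 24 ≤ 25, return 12 + 6 + 11 = 29.
Vega + Spica: cost 11 + 10 = 21 ≤ 25, return 12 + 11 = 23.
Best is Vega, Canopus, and Spica with total return 29.

29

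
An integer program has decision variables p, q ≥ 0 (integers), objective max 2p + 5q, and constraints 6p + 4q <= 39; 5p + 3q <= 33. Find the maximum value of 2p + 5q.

(p,q)=(0,9): 6·0+4·9=36≤39, 5·0+3·9=27≤33, objective 45.
(p,q)=(1,8): 6·1+4·8=38≤39, 5·1+3·8=29≤33, objective 42.
(p,q)=(0,8): 6·0+4·8=32≤39, 5·0+3·8=24≤33, objective 40.
Maximum is 45 at (p,q)=(0,9).

45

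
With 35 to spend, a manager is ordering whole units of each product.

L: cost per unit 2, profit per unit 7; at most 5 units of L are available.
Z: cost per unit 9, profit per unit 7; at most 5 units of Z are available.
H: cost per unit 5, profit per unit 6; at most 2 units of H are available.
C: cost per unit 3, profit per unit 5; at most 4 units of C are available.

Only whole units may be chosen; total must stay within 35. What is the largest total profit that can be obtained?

Take 5×L, 2×H, and 4×C: cost 32 ≤ 35, profit 5·7 + 2·6 + 4·5 = 67.
L has the best ratio (7/2) and is taken to its limit of 5; remaining capacity is filled optimally with the others.

67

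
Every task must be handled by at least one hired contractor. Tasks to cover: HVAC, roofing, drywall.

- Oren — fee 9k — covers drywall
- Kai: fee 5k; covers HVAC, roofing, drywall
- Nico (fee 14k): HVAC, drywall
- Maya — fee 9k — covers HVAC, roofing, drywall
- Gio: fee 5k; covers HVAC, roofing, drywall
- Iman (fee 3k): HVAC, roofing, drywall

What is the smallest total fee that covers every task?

Iman alone covers HVAC, roofing, drywall — every task.
Total fee: 3.

3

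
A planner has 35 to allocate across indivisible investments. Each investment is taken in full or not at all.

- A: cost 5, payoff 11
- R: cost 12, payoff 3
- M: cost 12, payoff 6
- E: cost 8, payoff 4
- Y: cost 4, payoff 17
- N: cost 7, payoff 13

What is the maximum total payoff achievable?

Allowing fractional choices, the relaxed optimum would be about 50.5, but investments are indivisible.
A + E + Y + N: cost 5 + 8 + 4 + 7 = 24 ≤ 35, payoff 11 + 4 + 17 + 13 = 45.
A + M + Y + N: cost 5 + 12 + 4 + 7 = 28 ≤ 35, payoff 11 + 6 + 17 + 13 = 47.
Best is A, M, Y, and N with total payoff 47.

47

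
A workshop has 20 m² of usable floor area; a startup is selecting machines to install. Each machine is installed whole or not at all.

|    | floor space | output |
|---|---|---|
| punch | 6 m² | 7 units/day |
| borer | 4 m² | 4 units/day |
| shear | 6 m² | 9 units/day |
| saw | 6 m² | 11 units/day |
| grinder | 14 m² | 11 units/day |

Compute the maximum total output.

This is an integer program with binary decision variables.
borer + shear + saw: floor space 4 + 6 + 6 = 16 ≤ 20, output 4 + 9 + 11 = 24.
punch + shear + saw: floor space 6 + 6 + 6 = 18 ≤ 20, output 7 + 9 + 11 = 27.
punch + borer + saw: floor space 6 + 4 + 6 = 16 ≤ 20, output 7 + 4 + 11 = 22.
Best is punch, shear, and saw with total output 27.

27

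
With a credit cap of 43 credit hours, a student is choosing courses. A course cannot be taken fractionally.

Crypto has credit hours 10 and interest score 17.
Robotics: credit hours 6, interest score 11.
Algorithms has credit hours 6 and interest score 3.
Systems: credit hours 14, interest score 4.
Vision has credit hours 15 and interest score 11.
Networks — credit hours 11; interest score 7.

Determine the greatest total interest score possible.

46

This is a 0-1 knapsack instance.
Allowing fractional choices, the relaxed optimum would be about 46.5, but courses are indivisible.
Crypto + Robotics + Algorithms + Vision: credit hours 10 + 6 + 6 + 15 = 37 ≤ 43, interest score 17 + 11 + 3 + 11 = 42.
Crypto + Robotics + Vision + Networks: credit hours 10 + 6 + 15 + 11 = 42 ≤ 43, interest score 17 + 11 + 11 + 7 = 46.
Best is Crypto, Robotics, Vision, and Networks with total interest score 46.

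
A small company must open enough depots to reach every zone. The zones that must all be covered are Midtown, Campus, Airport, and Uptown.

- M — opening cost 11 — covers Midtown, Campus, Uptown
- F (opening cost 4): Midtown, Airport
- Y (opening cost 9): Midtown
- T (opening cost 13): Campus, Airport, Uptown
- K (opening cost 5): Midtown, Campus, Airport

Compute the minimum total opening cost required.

The greedy cost-per-new-zone heuristic would pick K and M for 16, but a cheaper cover exists.
Choose M and F: together they cover Midtown, Campus, Airport, Uptown — every zone.
Total opening cost: 11 + 4 = 15.
No cover costs less than 15.

15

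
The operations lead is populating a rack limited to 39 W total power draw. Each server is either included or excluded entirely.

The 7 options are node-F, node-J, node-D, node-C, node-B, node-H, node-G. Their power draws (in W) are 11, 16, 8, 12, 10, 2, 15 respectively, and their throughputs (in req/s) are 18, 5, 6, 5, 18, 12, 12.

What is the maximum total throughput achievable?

node-F + node-B + node-H + node-G: power draw 11 + 10 + 2 + 15 = 38 ≤ 39, throughput 18 + 18 + 12 + 12 = 60.
node-F + node-C + node-B + node-H: power draw 11 + 12 + 10 + 2 = 35 ≤ 39, throughput 18 + 5 + 18 + 12 = 53.
node-F + node-D + node-B + node-H: power draw 11 + 8 + 10 + 2 = 31 ≤ 39, throughput 18 + 6 + 18 + 12 = 54.
Best is node-F, node-B, node-H, and node-G with total throughput 60.

60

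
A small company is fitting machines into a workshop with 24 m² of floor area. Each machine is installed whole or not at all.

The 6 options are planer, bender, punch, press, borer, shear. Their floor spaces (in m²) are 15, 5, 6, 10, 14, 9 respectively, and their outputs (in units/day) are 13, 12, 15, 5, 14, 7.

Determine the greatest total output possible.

34

Take bender, punch, and shear: floor space 5 + 6 + 9 = 20 ≤ 24, output 12 + 15 + 7 = 34.
No other feasible combination does better.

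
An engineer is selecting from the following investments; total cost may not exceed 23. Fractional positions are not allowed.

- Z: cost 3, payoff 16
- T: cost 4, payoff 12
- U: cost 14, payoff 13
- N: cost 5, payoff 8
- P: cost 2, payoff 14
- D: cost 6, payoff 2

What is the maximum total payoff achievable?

Take Z, T, U, and P: cost 3 + 4 + 14 + 2 = 23 ≤ 23, payoff 16 + 12 + 13 + 14 = 55.
No other feasible combination does better.

55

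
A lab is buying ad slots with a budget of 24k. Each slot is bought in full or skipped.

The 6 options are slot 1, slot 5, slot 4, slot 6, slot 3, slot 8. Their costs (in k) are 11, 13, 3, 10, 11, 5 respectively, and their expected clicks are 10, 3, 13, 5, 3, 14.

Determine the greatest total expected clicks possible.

Take slot 1, slot 4, and slot 8: cost 11 + 3 + 5 = 19 ≤ 24, expected clicks 10 + 13 + 14 = 37.
No other feasible combination does better.

37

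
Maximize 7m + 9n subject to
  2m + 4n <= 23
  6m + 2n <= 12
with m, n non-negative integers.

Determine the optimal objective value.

45

(m,n)=(0,5): 2·0+4·5=20≤23, 6·0+2·5=10≤12, objective 45.
(m,n)=(0,4): 2·0+4·4=16≤23, 6·0+2·4=8≤12, objective 36.
No feasible integer point exceeds 45.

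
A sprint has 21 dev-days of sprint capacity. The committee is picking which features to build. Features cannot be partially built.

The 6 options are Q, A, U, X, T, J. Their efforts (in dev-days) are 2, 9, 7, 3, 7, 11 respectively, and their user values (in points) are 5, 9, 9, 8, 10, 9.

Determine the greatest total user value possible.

32

Allowing fractional choices, the relaxed optimum would be about 34.0, but features are indivisible.
Q + A + X + T: effort 2 + 9 + 3 + 7 = 21 ≤ 21, user value 5 + 9 + 8 + 10 = 32.
Q + U + X + T: effort 2 + 7 + 3 + 7 = 19 ≤ 21, user value 5 + 9 + 8 + 10 = 32.
The maximum user value is 32; one optimal choice is Q, U, X, and T.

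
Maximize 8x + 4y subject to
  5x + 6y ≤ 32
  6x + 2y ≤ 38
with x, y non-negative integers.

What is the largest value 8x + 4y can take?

48

Relaxing integrality, the LP optimum is 50.77 at (x,y) = (6.31, 0.0769), which is not an integer point.
(x,y)=(6,0): 5·6+6·0=30≤32, 6·6+2·0=36≤38, objective 48.
(x,y)=(5,1): 5·5+6·1=31≤32, 6·5+2·1=32≤38, objective 44.
(x,y)=(5,0): 5·5+6·0=25≤32, 6·5+2·0=30≤38, objective 40.
The best lattice point is (6,0), giving 48.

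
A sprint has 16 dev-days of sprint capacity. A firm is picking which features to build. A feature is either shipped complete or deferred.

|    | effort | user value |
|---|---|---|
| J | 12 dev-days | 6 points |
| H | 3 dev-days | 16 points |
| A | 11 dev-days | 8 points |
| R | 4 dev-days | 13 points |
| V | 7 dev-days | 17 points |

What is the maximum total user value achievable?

This is a 0-1 knapsack instance.
Allowing fractional choices, the relaxed optimum would be about 47.5, but features are indivisible.
R + V: effort 4 + 7 = 11 ≤ 16, user value 13 + 17 = 30.
H + V: effort 3 + 7 = 10 ≤ 16, user value 16 + 17 = 33.
H + R + V: effort 3 + 4 + 7 = 14 ≤ 16, user value 16 + 13 + 17 = 46.
Best is H, R, and V with total user value 46.

46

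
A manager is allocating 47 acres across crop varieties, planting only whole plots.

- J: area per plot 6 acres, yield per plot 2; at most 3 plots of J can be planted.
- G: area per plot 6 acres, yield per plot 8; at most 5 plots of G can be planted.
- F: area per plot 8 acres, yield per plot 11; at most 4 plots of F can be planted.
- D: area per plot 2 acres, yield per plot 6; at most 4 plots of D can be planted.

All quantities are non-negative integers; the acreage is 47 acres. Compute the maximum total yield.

D has the best ratio (6/2); taking only D gives at most 4×6 = 24 (stopped by the supply cap of 4).
Mixing does better — 1×G, 4×F, and 4×D: area 46 ≤ 47, yield 1·8 + 4·11 + 4·6 = 76.

76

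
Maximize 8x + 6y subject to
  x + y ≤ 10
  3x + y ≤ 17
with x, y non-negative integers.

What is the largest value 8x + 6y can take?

66

The continuous relaxation peaks at (3.5, 6.5) with value 67.00; rounding to a feasible lattice point costs some objective.
(x,y)=(3,7) is feasible, giving 66.
(x,y)=(2,8) is feasible, giving 64.
(x,y)=(4,5) is feasible, giving 62.
No feasible integer point exceeds 66.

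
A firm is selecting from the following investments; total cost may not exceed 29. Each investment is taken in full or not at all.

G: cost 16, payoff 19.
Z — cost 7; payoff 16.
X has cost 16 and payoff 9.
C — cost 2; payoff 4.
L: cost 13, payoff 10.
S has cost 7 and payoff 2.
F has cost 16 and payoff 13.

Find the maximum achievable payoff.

Allowing fractional choices, the relaxed optimum would be about 42.2, but investments are indivisible.
G + Z + C: cost 16 + 7 + 2 = 25 ≤ 29, payoff 19 + 16 + 4 = 39.
G + Z: cost 16 + 7 = 23 ≤ 29, payoff 19 + 16 = 35.
Best is G, Z, and C with total payoff 39.

39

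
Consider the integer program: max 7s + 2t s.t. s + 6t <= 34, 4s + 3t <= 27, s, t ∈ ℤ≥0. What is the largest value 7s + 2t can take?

44

The continuous relaxation peaks at (6.75, 0) with value 47.25; rounding to a feasible lattice point costs some objective.
(s,t)=(6,1): 1·6+6·1=12≤34, 4·6+3·1=27≤27, objective 44.
(s,t)=(6,0): 1·6+6·0=6≤34, 4·6+3·0=24≤27, objective 42.
The best lattice point is (6,1), giving 44.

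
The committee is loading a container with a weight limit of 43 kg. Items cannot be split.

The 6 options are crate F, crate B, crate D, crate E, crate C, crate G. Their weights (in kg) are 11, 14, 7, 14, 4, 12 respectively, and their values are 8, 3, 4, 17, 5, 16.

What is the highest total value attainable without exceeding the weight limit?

46

Allowing fractional choices, the relaxed optimum would be about 47.1, but items are indivisible.
crate D + crate E + crate C + crate G: weight 7 + 14 + 4 + 12 = 37 ≤ 43, value 4 + 17 + 5 + 16 = 42.
crate F + crate E + crate G: weight 11 + 14 + 12 = 37 ≤ 43, value 8 + 17 + 16 = 41.
crate F + crate E + crate C + crate G: weight 11 + 14 + 4 + 12 = 41 ≤ 43, value 8 + 17 + 5 + 16 = 46.
Best is crate F, crate E, crate C, and crate G with total value 46.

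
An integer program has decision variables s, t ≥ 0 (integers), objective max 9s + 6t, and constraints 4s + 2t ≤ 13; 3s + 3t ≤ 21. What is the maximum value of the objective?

The continuous relaxation peaks at (0, 6.5) with value 39.00; rounding to a feasible lattice point costs some objective.
(s,t)=(0,6): 4·0+2·6=12≤13, 3·0+3·6=18≤21, objective 36.
(s,t)=(0,5): 4·0+2·5=10≤13, 3·0+3·5=15≤21, objective 30.
Maximum is 36 at (s,t)=(0,6).

36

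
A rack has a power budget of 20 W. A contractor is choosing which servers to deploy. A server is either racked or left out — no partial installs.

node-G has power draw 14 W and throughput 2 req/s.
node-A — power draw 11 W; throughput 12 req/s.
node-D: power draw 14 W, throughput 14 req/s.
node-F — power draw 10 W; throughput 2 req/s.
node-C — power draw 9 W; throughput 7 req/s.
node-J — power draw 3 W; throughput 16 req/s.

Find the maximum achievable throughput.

Allowing fractional choices, the relaxed optimum would be about 34.0, but servers are indivisible.
node-D + node-J: power draw 14 + 3 = 17 ≤ 20, throughput 14 + 16 = 30.
node-C + node-J: power draw 9 + 3 = 12 ≤ 20, throughput 7 + 16 = 23.
node-A + node-J: power draw 11 + 3 = 14 ≤ 20, throughput 12 + 16 = 28.
Best is node-D and node-J with total throughput 30.

30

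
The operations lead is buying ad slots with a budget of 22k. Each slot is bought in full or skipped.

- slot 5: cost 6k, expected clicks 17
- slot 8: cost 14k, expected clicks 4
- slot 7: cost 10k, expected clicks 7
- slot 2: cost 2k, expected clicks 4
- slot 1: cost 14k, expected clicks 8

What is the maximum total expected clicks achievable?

This is a 0-1 knapsack instance.
Allowing fractional choices, the relaxed optimum would be about 30.3, but ad slots are indivisible.
slot 5 + slot 1: cost 6 + 14 = 20 ≤ 22, expected clicks 17 + 8 = 25.
slot 5 + slot 7 + slot 2: cost 6 + 10 + 2 = 18 ≤ 22, expected clicks 17 + 7 + 4 = 28.
slot 5 + slot 2 + slot 1: cost 6 + 2 + 14 = 22 ≤ 22, expected clicks 17 + 4 + 8 = 29.
Best is slot 5, slot 2, and slot 1 with total expected clicks 29.

29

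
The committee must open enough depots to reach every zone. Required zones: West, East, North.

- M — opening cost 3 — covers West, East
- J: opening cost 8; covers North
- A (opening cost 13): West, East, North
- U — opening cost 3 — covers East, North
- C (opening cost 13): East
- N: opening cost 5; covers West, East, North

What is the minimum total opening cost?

The greedy cost-per-new-zone heuristic would pick M and U for 6, but a cheaper cover exists.
N alone covers West, East, North — every zone.
Total opening cost: 5.
No cover costs less than 5.

5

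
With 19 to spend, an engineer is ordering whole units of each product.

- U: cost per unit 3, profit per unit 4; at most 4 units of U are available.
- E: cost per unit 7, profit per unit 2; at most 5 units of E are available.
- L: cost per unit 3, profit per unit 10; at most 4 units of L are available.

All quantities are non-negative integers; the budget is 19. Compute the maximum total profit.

This is a bounded integer knapsack.
1×U and 4×L: cost 15 ≤ 19, profit 1·4 + 4·10 = 44.
2×U and 4×L: cost 18 ≤ 19, profit 2·4 + 4·10 = 48.
Best is 48.

48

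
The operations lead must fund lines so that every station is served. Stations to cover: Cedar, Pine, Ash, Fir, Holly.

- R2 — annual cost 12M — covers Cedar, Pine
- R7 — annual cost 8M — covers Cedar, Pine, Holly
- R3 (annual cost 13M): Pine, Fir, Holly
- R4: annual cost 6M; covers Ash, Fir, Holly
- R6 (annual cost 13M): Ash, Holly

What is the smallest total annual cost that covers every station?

14

Choose R7 and R4: together they cover Cedar, Pine, Ash, Fir, Holly — every station.
Total annual cost: 8 + 6 = 14.
No cover costs less than 14.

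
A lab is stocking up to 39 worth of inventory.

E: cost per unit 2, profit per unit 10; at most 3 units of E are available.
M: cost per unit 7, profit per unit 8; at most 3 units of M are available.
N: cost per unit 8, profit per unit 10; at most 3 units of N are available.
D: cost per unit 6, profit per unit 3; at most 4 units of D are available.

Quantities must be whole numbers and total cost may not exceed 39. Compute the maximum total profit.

68

This is a bounded integer knapsack.
E has the best ratio (10/2); taking only E gives at most 3×10 = 30 (stopped by the supply cap of 3).
Mixing does better — 3×E, 1×M, and 3×N: cost 37 ≤ 39, profit 3·10 + 1·8 + 3·10 = 68.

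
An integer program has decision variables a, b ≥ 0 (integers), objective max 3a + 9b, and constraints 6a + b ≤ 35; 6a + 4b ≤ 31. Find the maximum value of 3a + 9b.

The continuous relaxation peaks at (0, 7.75) with value 69.75; rounding to a feasible lattice point costs some objective.
(a,b)=(0,7): 6·0+1·7=7≤35, 6·0+4·7=28≤31, objective 63.
(a,b)=(1,6): 6·1+1·6=12≤35, 6·1+4·6=30≤31, objective 57.
No feasible integer point exceeds 63.

63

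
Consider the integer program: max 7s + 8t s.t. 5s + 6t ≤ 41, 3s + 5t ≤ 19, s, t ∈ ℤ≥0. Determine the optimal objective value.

42

(s,t)=(6,0): 5·6+6·0=30≤41, 3·6+5·0=18≤19, objective 42.
(s,t)=(5,0): 5·5+6·0=25≤41, 3·5+5·0=15≤19, objective 35.
The best lattice point is (6,0), giving 42.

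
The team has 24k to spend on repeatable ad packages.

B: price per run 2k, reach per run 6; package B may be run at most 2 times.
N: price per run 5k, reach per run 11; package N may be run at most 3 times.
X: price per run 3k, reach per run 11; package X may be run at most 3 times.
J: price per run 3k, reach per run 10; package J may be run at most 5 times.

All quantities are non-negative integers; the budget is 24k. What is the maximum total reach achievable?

1×B, 3×X, and 4×J: price 23 ≤ 24, reach 1·6 + 3·11 + 4·10 = 79.
3×X and 5×J: price 24 ≤ 24, reach 3·11 + 5·10 = 83.
Best is 83.

83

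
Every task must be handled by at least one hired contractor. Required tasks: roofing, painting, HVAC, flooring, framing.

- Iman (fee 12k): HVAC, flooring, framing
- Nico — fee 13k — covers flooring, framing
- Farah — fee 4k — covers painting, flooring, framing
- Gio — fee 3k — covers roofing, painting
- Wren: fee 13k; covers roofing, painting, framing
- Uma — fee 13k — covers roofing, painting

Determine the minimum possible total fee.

The greedy cost-per-new-task heuristic would pick Farah, Gio, and Iman for 19, but a cheaper cover exists.
Choose Iman and Gio: together they cover roofing, painting, HVAC, flooring, framing — every task.
Total fee: 12 + 3 = 15.
No cover costs less than 15.

15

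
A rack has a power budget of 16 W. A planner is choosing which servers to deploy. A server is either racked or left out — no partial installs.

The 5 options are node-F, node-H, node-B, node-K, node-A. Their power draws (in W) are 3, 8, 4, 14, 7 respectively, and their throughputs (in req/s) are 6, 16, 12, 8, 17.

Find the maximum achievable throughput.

Allowing fractional choices, the relaxed optimum would be about 39.0, but servers are indivisible.
node-F + node-H + node-B: power draw 3 + 8 + 4 = 15 ≤ 16, throughput 6 + 16 + 12 = 34.
node-H + node-A: power draw 8 + 7 = 15 ≤ 16, throughput 16 + 17 = 33.
node-F + node-B + node-A: power draw 3 + 4 + 7 = 14 ≤ 16, throughput 6 + 12 + 17 = 35.
Best is node-F, node-B, and node-A with total throughput 35.

35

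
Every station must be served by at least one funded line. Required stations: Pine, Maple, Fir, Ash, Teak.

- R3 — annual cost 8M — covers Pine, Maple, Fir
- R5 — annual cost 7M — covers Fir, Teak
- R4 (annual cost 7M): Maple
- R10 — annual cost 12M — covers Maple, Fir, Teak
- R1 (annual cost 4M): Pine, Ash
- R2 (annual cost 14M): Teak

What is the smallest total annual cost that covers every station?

16

This is a weighted set-cover instance.
The greedy cost-per-new-station heuristic would pick R1, R5, and R4 for 18, but a cheaper cover exists.
Choose R10 and R1: together they cover Pine, Maple, Fir, Ash, Teak — every station.
Total annual cost: 12 + 4 = 16.
No cover costs less than 16.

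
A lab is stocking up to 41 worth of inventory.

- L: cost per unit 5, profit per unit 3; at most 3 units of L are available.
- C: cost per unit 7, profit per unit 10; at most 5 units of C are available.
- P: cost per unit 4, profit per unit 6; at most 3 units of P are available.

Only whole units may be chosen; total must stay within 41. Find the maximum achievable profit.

58

Take 4×C and 3×P: cost 40 ≤ 41, profit 4·10 + 3·6 = 58.
P has the best ratio (6/4) and is taken to its limit of 3; remaining capacity is filled optimally with the others.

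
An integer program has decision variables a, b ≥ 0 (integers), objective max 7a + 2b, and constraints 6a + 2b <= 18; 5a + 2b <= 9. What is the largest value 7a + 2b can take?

The continuous relaxation peaks at (1.8, 0) with value 12.60; rounding to a feasible lattice point costs some objective.
(a,b)=(1,2): 6·1+2·2=10≤18, 5·1+2·2=9≤9, objective 11.
(a,b)=(1,1): 6·1+2·1=8≤18, 5·1+2·1=7≤9, objective 9.
(a,b)=(1,0): 6·1+2·0=6≤18, 5·1+2·0=5≤9, objective 7.
No feasible integer point exceeds 11.

11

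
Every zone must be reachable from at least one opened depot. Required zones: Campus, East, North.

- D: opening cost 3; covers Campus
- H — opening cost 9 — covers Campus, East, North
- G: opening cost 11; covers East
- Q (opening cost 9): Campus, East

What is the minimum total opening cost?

This is an integer covering problem.
The greedy cost-per-new-zone heuristic would pick D and H for 12, but a cheaper cover exists.
H alone covers Campus, East, North — every zone.
Total opening cost: 9.
No cover costs less than 9.

9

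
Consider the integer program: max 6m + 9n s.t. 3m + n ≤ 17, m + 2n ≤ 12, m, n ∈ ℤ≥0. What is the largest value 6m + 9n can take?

The continuous relaxation peaks at (4.4, 3.8) with value 60.60; rounding to a feasible lattice point costs some objective.
(m,n)=(4,4): 3·4+1·4=16≤17, 1·4+2·4=12≤12, objective 60.
(m,n)=(3,4): 3·3+1·4=13≤17, 1·3+2·4=11≤12, objective 54.
(m,n)=(4,3): 3·4+1·3=15≤17, 1·4+2·3=10≤12, objective 51.
No feasible integer point exceeds 60.

60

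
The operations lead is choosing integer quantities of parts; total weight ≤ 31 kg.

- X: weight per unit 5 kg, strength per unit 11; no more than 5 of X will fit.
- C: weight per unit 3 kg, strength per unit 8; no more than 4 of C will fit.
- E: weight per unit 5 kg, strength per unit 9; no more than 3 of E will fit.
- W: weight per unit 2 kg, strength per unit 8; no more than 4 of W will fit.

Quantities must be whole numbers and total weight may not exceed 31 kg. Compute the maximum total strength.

W has the best ratio (8/2); taking only W gives at most 4×8 = 32 (stopped by the supply cap of 4).
Mixing does better — 2×X, 4×C, and 4×W: weight 30 ≤ 31, strength 2·11 + 4·8 + 4·8 = 86.

86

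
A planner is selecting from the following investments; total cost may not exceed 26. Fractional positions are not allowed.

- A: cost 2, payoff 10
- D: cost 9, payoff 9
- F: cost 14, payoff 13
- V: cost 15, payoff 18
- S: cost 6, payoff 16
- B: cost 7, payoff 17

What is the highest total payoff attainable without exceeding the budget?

This is an integer program with binary decision variables.
A + V + S: cost 2 + 15 + 6 = 23 ≤ 26, payoff 10 + 18 + 16 = 44.
A + D + S + B: cost 2 + 9 + 6 + 7 = 24 ≤ 26, payoff 10 + 9 + 16 + 17 = 52.
A + V + B: cost 2 + 15 + 7 = 24 ≤ 26, payoff 10 + 18 + 17 = 45.
Best is A, D, S, and B with total payoff 52.

52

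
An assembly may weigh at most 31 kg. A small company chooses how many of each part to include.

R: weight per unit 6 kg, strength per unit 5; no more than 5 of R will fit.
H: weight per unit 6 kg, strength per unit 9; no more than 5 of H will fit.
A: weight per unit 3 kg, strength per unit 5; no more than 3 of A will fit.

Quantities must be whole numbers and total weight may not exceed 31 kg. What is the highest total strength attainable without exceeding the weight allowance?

46

4×H and 2×A: weight 30 ≤ 31, strength 4·9 + 2·5 = 46.
5×H: weight 30 ≤ 31, strength 5·9 = 45.
Best is 46.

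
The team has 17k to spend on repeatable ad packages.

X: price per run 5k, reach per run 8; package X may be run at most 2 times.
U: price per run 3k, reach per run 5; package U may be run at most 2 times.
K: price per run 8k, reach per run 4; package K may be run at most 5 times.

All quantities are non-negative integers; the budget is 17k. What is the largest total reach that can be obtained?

26

U has the best ratio (5/3); taking only U gives at most 2×5 = 10 (stopped by the supply cap of 2).
Mixing does better — 2×X and 2×U: price 16 ≤ 17, reach 2·8 + 2·5 = 26.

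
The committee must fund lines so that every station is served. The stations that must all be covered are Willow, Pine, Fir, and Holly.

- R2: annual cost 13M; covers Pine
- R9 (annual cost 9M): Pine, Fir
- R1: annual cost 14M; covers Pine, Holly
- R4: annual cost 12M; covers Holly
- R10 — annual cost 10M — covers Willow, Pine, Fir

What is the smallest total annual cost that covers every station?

22

Choose R4 and R10: together they cover Willow, Pine, Fir, Holly — every station.
Total annual cost: 12 + 10 = 22.
No cover costs less than 22.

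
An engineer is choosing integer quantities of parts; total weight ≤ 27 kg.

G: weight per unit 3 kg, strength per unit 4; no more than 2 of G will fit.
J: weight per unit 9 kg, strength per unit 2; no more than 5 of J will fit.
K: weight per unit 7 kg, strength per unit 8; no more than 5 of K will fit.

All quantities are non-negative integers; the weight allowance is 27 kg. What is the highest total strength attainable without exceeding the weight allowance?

This is a bounded integer knapsack.
G has the best ratio (4/3); taking only G gives at most 2×4 = 8 (stopped by the supply cap of 2).
Mixing does better — 2×G and 3×K: weight 27 ≤ 27, strength 2·4 + 3·8 = 32.

32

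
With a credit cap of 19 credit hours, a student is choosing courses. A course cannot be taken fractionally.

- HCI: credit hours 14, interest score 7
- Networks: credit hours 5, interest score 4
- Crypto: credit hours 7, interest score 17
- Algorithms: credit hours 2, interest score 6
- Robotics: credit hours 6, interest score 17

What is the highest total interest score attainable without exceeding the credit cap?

Networks + Crypto + Robotics: credit hours 5 + 7 + 6 = 18 ≤ 19, interest score 4 + 17 + 17 = 38.
Crypto + Algorithms + Robotics: credit hours 7 + 2 + 6 = 15 ≤ 19, interest score 17 + 6 + 17 = 40.
Crypto + Robotics: credit hours 7 + 6 = 13 ≤ 19, interest score 17 + 17 = 34.
Best is Crypto, Algorithms, and Robotics with total interest score 40.

40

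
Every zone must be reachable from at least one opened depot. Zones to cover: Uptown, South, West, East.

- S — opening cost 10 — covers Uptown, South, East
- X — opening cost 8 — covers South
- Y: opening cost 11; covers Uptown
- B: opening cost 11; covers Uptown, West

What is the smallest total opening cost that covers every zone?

21

Choose S and B: together they cover Uptown, South, West, East — every zone.
Total opening cost: 10 + 11 = 21.
No cover costs less than 21.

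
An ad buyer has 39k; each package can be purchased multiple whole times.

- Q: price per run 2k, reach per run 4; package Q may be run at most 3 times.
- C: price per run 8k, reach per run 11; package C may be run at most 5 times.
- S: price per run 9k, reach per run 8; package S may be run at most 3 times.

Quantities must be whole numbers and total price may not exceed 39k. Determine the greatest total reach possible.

56

Take 3×Q and 4×C: price 38 ≤ 39, reach 3·4 + 4·11 = 56.
Q has the best ratio (4/2) and is taken to its limit of 3; remaining capacity is filled optimally with the others.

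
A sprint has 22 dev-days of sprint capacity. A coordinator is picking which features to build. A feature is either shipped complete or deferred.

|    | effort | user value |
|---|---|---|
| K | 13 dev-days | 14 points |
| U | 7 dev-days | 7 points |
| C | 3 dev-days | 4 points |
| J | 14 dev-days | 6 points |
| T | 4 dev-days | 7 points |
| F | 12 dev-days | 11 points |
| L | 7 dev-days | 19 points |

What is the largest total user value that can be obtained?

Allowing fractional choices, the relaxed optimum would be about 38.6, but features are indivisible.
U + C + T + L: effort 7 + 3 + 4 + 7 = 21 ≤ 22, user value 7 + 4 + 7 + 19 = 37.
C + F + L: effort 3 + 12 + 7 = 22 ≤ 22, user value 4 + 11 + 19 = 34.
Best is U, C, T, and L with total user value 37.

37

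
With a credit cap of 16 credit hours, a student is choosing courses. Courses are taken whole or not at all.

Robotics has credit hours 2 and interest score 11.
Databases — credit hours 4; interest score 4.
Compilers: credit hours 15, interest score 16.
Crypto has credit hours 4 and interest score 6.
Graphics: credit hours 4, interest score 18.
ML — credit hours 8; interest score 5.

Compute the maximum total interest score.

39

Allowing fractional choices, the relaxed optimum would be about 41.4, but courses are indivisible.
Robotics + Crypto + Graphics: credit hours 2 + 4 + 4 = 10 ≤ 16, interest score 11 + 6 + 18 = 35.
Robotics + Databases + Crypto + Graphics: credit hours 2 + 4 + 4 + 4 = 14 ≤ 16, interest score 11 + 4 + 6 + 18 = 39.
Robotics + Graphics + ML: credit hours 2 + 4 + 8 = 14 ≤ 16, interest score 11 + 18 + 5 = 34.
Best is Robotics, Databases, Crypto, and Graphics with total interest score 39.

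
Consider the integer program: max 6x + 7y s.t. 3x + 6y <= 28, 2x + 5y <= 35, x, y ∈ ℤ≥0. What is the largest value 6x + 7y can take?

(x,y)=(9,0): 3·9+6·0=27≤28, 2·9+5·0=18≤35, objective 54.
(x,y)=(8,0): 3·8+6·0=24≤28, 2·8+5·0=16≤35, objective 48.
The best lattice point is (9,0), giving 54.

54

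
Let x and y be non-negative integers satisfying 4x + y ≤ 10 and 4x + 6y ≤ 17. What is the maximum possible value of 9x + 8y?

(x,y)=(2,1) is feasible, giving 26.
(x,y)=(1,2) is feasible, giving 25.
(x,y)=(2,0) is feasible, giving 18.
Maximum is 26 at (x,y)=(2,1).

26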